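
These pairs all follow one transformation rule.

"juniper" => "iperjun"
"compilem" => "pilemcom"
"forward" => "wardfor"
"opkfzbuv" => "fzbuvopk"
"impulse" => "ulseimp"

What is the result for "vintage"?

tagevin

The pattern: move the first 3 characters to the end (rotate left by 3).
Applying that to "vintage" gives "tagevin".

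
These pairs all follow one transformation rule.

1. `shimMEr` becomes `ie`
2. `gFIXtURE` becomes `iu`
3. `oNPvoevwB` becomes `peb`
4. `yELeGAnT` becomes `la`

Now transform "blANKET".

What's happening: keep one character in every 3, starting at position 3 (positions 3rd, 6th, 9th, ...), then convert every letter to lowercase.
For "blANKET", step one produces "AE"; step two turns that into "ae".
(Check on "gFIXtURE": → "IU" → "iu" ✓)

ae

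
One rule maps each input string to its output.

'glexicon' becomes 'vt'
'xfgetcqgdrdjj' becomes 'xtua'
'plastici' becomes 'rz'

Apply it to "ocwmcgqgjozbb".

Each output is the input with this applied: shift every letter 9 places backward in the alphabet (wrapping around), then keep one character in every 3, starting at position 3 (positions 3rd, 6th, 9th, ...).
For "ocwmcgqgjozbb", step one produces "ftndtxhxafqss"; step two turns that into "nxas".

nxas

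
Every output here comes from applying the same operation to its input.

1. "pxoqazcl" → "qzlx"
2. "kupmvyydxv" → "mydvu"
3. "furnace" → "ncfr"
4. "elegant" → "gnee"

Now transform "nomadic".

In each case the input is transformed by: move the first 3 characters to the end (rotate left by 3), then keep every other character starting from the first (positions 1st, 3rd, 5th, ...).
On "nomadic": the first step gives "adicnom", and the second then gives "ainm".

ainm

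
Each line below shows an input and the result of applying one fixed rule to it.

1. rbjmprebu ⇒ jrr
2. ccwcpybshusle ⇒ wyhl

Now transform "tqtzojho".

Looking at the pairs, the operation is to swap the first and last characters, then keep one character in every 3, starting at position 3 (positions 3rd, 6th, 9th, ...).
Applying both steps to "tqtzojho": "oqtzojht", then "tj".
(Check on "ccwcpybshusle": → "ecwcpybshuslc" → "wyhl" ✓)

tj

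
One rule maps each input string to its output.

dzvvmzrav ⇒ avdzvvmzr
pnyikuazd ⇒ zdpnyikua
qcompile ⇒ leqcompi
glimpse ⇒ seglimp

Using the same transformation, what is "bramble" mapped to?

The transformation: move the last 2 characters to the front (rotate right by 2).
For "bramble" the result is "lebramb".

lebramb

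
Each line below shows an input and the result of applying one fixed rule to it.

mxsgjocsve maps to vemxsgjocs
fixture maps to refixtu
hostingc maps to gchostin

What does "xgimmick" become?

What's happening: move the last 2 characters to the front (rotate right by 2).
"xgimmick" → "ckxgimmi".

ckxgimmi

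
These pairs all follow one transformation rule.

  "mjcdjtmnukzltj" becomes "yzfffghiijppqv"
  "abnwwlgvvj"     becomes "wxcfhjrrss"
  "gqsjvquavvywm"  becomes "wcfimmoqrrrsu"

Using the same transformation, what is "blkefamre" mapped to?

In each case the input is transformed by: sort the characters into alphabetical order, then shift every letter 4 places backward in the alphabet (wrapping around).
Working it through for "blkefamre": intermediate "abeefklmr", final "wxaabghin".
(Check on "gqsjvquavvywm": → "agjmqqsuvvvwy" → "wcfimmoqrrrsu" ✓)

wxaabghin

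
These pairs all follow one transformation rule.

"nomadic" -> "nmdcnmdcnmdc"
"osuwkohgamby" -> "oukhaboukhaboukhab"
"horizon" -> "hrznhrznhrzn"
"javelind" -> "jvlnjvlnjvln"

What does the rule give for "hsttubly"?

The rule is to keep every other character starting from the first (positions 1st, 3rd, 5th, ...), then write the whole string 3 times in a row.
Starting from "hsttubly": after the first operation, "htul"; after the second, "htulhtulhtul".

htulhtulhtul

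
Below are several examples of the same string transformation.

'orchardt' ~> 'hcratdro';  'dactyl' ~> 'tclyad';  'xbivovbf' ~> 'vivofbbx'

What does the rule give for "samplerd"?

pmeldras

The rule is to move the first 2 characters to the end (rotate left by 2), then swap each adjacent pair of characters (1↔2, 3↔4, ...).
"samplerd" → "mplerdsa" → "pmeldras".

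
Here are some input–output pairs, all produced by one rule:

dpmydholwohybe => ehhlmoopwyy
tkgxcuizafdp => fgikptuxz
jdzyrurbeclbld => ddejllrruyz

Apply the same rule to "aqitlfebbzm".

efilmqtz

Each output is the input with this applied: sort the characters into alphabetical order, then delete the first 3 characters.
On "aqitlfebbzm": the first step gives "abbefilmqtz", and the second then gives "efilmqtz".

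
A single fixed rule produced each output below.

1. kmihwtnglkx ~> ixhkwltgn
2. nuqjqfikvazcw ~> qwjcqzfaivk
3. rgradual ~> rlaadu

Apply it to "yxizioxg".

Each output is the input with this applied: delete the first 2 characters, then take characters alternately from the front and the back (1st, last, 2nd, 2nd-last, ...).
On "yxizioxg": the first step gives "izioxg", and the second then gives "igzxio".

igzxio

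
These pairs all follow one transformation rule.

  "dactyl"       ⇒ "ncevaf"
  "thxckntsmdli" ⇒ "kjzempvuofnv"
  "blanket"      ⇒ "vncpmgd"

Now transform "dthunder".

What's happening: shift every letter 2 places forward in the alphabet (wrapping around), then swap the first and last characters.
Working it through for "dthunder": intermediate "fvjwpfgt", final "tvjwpfgf".

tvjwpfgf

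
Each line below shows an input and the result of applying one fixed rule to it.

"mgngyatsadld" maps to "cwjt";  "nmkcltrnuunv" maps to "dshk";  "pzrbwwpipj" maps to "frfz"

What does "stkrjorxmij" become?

Each output is the input with this applied: keep one character in every 3, starting at position 1 (positions 1st, 4th, 7th, ...), then shift every letter 10 places backward in the alphabet (wrapping around).
So "stkrjorxmij" becomes "ihhy".

ihhy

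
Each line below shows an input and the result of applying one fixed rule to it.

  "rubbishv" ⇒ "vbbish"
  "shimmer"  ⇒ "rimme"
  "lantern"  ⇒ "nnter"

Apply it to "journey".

Each output is the input with this applied: delete the first 2 characters, then move the last character to the front.
For "journey", step one produces "urney"; step two turns that into "yurne".

yurne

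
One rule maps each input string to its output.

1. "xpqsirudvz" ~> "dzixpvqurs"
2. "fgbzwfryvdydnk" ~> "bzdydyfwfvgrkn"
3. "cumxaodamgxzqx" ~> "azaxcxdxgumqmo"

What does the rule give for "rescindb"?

bscrdnei

What's happening: sort the characters into alphabetical order, then take characters alternately from the front and the back (1st, last, 2nd, 2nd-last, ...).
Working it through for "rescindb": intermediate "bcdeinrs", final "bscrdnei".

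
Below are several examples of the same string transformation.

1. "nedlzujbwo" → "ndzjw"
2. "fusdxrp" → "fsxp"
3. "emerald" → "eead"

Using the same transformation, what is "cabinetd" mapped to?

Looking at the pairs, the operation is to keep every other character starting from the first (positions 1st, 3rd, 5th, ...).
Applying that to "cabinetd" gives "cbnt".

cbnt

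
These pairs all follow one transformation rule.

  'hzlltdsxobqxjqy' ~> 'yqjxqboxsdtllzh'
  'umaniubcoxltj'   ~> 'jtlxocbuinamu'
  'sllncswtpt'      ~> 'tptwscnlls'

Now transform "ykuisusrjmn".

Looking at the pairs, the operation is to reverse the string.
Applying that to "ykuisusrjmn" gives "nmjrsusiuky".

nmjrsusiuky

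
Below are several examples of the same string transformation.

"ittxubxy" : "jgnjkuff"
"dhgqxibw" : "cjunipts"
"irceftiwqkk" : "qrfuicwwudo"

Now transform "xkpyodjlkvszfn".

What's happening: move the first 3 characters to the end (rotate left by 3), then shift every letter 12 places forward in the alphabet (wrapping around).
For "xkpyodjlkvszfn", step one produces "yodjlkvszfnxkp"; step two turns that into "kapvxwhelrzjwb".

kapvxwhelrzjwb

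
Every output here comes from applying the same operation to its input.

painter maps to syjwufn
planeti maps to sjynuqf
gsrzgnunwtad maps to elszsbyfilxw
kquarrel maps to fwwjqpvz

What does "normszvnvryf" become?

The pattern: move the first 3 characters to the end (rotate left by 3), then shift every letter 5 places forward in the alphabet (wrapping around).
Starting from "normszvnvryf": after the first operation, "mszvnvryfnor"; after the second, "rxeasawdkstw".

rxeasawdkstw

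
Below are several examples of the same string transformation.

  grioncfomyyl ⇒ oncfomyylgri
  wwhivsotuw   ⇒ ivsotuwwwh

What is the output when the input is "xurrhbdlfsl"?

Looking at the pairs, the operation is to move the first 3 characters to the end (rotate left by 3).
"xurrhbdlfsl" → "rhbdlfslxur".

rhbdlfslxur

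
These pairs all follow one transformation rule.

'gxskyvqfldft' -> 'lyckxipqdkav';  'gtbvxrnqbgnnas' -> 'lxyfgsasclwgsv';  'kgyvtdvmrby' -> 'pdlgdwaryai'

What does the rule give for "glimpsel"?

lqqjnxru

What's happening: take characters alternately from the front and the back (1st, last, 2nd, 2nd-last, ...), then shift every letter 5 places forward in the alphabet (wrapping around).
Working it through for "glimpsel": intermediate "glleismp", final "lqqjnxru".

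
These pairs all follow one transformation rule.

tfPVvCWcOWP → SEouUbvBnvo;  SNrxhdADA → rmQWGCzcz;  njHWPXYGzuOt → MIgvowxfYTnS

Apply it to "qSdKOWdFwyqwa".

PrCjnvCeVXPVZ

The rule is to shift every letter 1 place backward in the alphabet (wrapping around), then flip the case of every letter.
Doing the same to "qSdKOWdFwyqwa": "PrCjnvCeVXPVZ".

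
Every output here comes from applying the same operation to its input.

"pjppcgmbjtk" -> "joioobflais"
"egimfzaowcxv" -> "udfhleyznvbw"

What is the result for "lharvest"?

Each output is the input with this applied: shift every letter 1 place backward in the alphabet (wrapping around), then move the last character to the front.
Applying both steps to "lharvest": "kgzqudrs", then "skgzqudr".

skgzqudr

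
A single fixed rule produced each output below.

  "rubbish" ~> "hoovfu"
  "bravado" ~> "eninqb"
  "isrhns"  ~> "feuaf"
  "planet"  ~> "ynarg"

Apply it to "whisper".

uvfcre

The pattern: shift every letter 13 places forward in the alphabet (wrapping around) — i.e. ROT13, then delete the first character.
Applying both steps to "whisper": "juvfcre", then "uvfcre".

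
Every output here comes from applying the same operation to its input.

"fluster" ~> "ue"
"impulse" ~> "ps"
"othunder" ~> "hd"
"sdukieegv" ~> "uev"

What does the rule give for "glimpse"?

The transformation: keep one character in every 3, starting at position 3 (positions 3rd, 6th, 9th, ...).
Doing the same to "glimpse": "is".

is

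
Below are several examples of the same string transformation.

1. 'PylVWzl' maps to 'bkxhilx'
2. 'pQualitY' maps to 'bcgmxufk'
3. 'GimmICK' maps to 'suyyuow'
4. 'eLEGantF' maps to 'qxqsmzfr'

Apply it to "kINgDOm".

wuzspay

The pattern: shift every letter 12 places forward in the alphabet (wrapping around), then convert every letter to lowercase.
For "kINgDOm", step one produces "wUZsPAy"; step two turns that into "wuzspay".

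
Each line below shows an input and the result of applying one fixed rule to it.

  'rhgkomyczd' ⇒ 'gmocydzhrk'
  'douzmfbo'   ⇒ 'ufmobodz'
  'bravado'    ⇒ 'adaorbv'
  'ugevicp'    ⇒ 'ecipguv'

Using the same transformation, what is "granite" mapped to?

The transformation: swap each adjacent pair of characters (1↔2, 3↔4, ...), then move the first 3 characters to the end (rotate left by 3).
Working it through for "granite": intermediate "rgnatie", final "atiergn".

atiergn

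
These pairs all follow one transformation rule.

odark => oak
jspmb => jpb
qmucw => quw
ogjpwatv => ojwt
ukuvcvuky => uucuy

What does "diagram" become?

darm

In each case the input is transformed by: keep every other character starting from the first (positions 1st, 3rd, 5th, ...).
"diagram" → "darm".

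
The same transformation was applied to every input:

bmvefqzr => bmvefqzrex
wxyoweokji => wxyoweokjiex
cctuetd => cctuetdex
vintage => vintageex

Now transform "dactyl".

dactylex

The transformation: append "ex".
So "dactyl" becomes "dactylex".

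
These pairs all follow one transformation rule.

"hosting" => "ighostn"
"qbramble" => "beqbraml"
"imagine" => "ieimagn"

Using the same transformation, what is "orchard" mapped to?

The pattern: move the last 2 characters to the front (rotate right by 2), then swap the first and last characters.
On "orchard": the first step gives "rdorcha", and the second then gives "adorchr".

adorchr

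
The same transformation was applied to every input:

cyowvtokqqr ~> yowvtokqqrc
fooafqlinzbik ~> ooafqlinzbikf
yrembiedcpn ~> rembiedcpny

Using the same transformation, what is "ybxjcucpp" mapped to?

What's happening: move the first character to the end.
On "ybxjcucpp" that produces "bxjcucppy".

bxjcucppy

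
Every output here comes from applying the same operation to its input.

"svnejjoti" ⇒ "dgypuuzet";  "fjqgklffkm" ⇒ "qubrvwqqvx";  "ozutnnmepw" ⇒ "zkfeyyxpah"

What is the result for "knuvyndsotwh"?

In each case the input is transformed by: shift every letter 11 places forward in the alphabet (wrapping around).
Applying that to "knuvyndsotwh" gives "vyfgjyodzehs".

vyfgjyodzehs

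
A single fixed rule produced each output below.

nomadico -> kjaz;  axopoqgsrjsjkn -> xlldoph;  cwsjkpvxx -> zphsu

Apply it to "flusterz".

crqo

Looking at the pairs, the operation is to keep every other character starting from the first (positions 1st, 3rd, 5th, ...), then shift every letter 3 places backward in the alphabet (wrapping around).
On "flusterz": the first step gives "futr", and the second then gives "crqo".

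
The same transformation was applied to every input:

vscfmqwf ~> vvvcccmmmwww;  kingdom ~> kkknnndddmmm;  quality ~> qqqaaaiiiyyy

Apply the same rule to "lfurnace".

llluuunnnccc

The rule is to keep every other character starting from the first (positions 1st, 3rd, 5th, ...), then repeat every character 3 times.
Starting from "lfurnace": after the first operation, "lunc"; after the second, "llluuunnnccc".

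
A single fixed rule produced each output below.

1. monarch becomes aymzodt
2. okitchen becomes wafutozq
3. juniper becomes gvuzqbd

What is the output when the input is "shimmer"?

What's happening: shift every letter 12 places forward in the alphabet (wrapping around), then swap each adjacent pair of characters (1↔2, 3↔4, ...).
Applying that to "shimmer" gives "teyuqyd".
(Check on "juniper": → "vgzubqd" → "gvuzqbd" ✓)

teyuqyd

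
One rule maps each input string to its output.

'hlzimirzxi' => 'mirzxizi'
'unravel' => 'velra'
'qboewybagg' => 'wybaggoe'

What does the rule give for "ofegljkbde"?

ljkbdeeg

The pattern: delete the first 2 characters, then move the first 2 characters to the end (rotate left by 2).
Applying both steps to "ofegljkbde": "egljkbde", then "ljkbdeeg".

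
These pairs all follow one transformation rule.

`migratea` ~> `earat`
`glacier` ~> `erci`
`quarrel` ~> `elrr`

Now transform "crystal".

alst

In each case the input is transformed by: delete the first 3 characters, then move the last 2 characters to the front (rotate right by 2).
For "crystal", step one produces "stal"; step two turns that into "alst".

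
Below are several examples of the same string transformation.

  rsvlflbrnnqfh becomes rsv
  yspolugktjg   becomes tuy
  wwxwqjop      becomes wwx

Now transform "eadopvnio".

Rule — sort the characters into alphabetical order, then keep only the last 3 characters.
Applying both steps to "eadopvnio": "adeinoopv", then "opv".

opv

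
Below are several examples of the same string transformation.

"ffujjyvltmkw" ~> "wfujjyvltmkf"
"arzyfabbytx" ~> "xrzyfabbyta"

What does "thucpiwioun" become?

Looking at the pairs, the operation is to swap the first and last characters.
Applying that to "thucpiwioun" gives "nhucpiwiout".

nhucpiwiout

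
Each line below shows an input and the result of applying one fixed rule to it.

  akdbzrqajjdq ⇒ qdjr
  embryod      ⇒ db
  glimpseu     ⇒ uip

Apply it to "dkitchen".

nic

The rule is to take characters alternately from the front and the back (1st, last, 2nd, 2nd-last, ...), then keep one character in every 3, starting at position 2 (positions 2nd, 5th, 8th, ...).
On "dkitchen": the first step gives "dnkeihtc", and the second then gives "nic".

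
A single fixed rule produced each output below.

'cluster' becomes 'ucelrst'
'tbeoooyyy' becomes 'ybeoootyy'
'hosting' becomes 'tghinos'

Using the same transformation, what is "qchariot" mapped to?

What's happening: sort the characters into alphabetical order, then move the last character to the front.
Working it through for "qchariot": intermediate "achioqrt", final "tachioqr".

tachioqr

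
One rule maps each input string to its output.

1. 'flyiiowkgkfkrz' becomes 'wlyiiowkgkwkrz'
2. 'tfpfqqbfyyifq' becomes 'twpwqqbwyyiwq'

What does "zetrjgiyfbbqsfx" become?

zetrjgiywbbqswx

In each case the input is transformed by: replace every "f" with "w".
So "zetrjgiyfbbqsfx" becomes "zetrjgiywbbqswx".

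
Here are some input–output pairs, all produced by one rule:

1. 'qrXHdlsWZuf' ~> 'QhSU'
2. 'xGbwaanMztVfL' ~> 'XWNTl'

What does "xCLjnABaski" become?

The transformation: flip the case of every letter, then keep one character in every 3, starting at position 1 (positions 1st, 4th, 7th, ...).
Applying that to "xCLjnABaski" gives "XJbK".
(Check on "xGbwaanMztVfL": → "XgBWAANmZTvFl" → "XWNTl" ✓)

XJbK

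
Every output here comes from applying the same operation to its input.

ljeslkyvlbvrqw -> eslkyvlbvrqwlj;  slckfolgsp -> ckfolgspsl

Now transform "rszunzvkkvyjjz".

zunzvkkvyjjzrs

Rule — move the first 2 characters to the end (rotate left by 2).
Doing the same to "rszunzvkkvyjjz": "zunzvkkvyjjzrs".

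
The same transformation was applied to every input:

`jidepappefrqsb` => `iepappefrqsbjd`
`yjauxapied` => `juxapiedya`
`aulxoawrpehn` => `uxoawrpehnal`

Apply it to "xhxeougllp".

The pattern: move the first 2 characters to the end (rotate left by 2), then swap the first and last characters.
For "xhxeougllp", step one produces "xeougllpxh"; step two turns that into "heougllpxx".

heougllpxx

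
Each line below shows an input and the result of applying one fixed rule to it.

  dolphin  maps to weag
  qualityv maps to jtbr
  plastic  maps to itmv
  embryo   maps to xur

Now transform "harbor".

Rule — shift every letter 7 places backward in the alphabet (wrapping around), then keep every other character starting from the first (positions 1st, 3rd, 5th, ...).
Working it through for "harbor": intermediate "atkuhk", final "akh".
(Check on "embryo": → "xfukrh" → "xur" ✓)

akh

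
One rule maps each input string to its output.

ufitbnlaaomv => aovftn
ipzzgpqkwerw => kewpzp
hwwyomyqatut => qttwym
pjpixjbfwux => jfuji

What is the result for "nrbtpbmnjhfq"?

nhqrtb

The rule is to keep every other character starting from the second (positions 2nd, 4th, 6th, ...), then move the last 3 characters to the front (rotate right by 3).
Starting from "nrbtpbmnjhfq": after the first operation, "rtbnhq"; after the second, "nhqrtb".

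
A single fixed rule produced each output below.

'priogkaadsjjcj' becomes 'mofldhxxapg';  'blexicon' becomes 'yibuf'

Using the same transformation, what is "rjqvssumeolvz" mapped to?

ognspprjbl

The transformation: delete the last 3 characters, then shift every letter 3 places backward in the alphabet (wrapping around).
Starting from "rjqvssumeolvz": after the first operation, "rjqvssumeo"; after the second, "ognspprjbl".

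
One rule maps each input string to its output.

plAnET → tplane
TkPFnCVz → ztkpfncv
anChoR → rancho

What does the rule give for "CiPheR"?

The pattern: move the last character to the front, then convert every letter to lowercase.
Applying both steps to "CiPheR": "RCiPhe", then "rciphe".
(Check on "plAnET": → "TplAnE" → "tplane" ✓)

rciphe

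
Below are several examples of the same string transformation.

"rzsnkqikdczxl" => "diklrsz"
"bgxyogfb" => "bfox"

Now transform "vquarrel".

eruv

What's happening: keep every other character starting from the first (positions 1st, 3rd, 5th, ...), then sort the characters into alphabetical order.
So "vquarrel" becomes "eruv".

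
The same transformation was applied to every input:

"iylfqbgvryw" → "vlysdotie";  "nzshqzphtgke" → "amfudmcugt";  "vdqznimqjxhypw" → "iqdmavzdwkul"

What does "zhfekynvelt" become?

The transformation: delete the last 2 characters, then shift every letter 13 places forward in the alphabet (wrapping around) — i.e. ROT13.
On "zhfekynvelt": the first step gives "zhfekynve", and the second then gives "musrxlair".
(Check on "nzshqzphtgke": → "nzshqzphtg" → "amfudmcugt" ✓)

musrxlair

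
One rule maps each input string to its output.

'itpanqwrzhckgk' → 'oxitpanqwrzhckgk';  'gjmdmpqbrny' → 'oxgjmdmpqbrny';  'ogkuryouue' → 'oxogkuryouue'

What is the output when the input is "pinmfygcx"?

Looking at the pairs, the operation is to prepend "ox".
For "pinmfygcx" the result is "oxpinmfygcx".

oxpinmfygcx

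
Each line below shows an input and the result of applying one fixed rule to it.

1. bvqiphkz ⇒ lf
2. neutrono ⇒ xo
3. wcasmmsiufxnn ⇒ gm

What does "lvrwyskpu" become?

vf

Looking at the pairs, the operation is to shift every letter 10 places forward in the alphabet (wrapping around), then keep only the first 2 characters.
Starting from "lvrwyskpu": after the first operation, "vfbgicuze"; after the second, "vf".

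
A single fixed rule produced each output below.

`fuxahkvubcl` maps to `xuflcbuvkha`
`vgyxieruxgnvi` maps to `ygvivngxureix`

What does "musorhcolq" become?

What's happening: reverse the string, then move the last 3 characters to the front (rotate right by 3).
So "musorhcolq" becomes "sumqlochro".

sumqlochro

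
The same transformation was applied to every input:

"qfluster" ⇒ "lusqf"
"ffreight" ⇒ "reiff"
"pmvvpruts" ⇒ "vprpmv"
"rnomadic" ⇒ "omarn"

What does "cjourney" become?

In each case the input is transformed by: delete the last 3 characters, then move the last 3 characters to the front (rotate right by 3).
Applying both steps to "cjourney": "cjour", then "ourcj".

ourcj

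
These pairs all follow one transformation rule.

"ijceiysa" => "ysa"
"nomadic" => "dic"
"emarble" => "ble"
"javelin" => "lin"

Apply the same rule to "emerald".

Each output is the input with this applied: keep only the last 3 characters.
"emerald" → "ald".

ald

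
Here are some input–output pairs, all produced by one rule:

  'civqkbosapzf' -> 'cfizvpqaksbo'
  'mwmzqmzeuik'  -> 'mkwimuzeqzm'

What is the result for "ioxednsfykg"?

The transformation: take characters alternately from the front and the back (1st, last, 2nd, 2nd-last, ...).
"ioxednsfykg" → "igokxyefdsn".

igokxyefdsn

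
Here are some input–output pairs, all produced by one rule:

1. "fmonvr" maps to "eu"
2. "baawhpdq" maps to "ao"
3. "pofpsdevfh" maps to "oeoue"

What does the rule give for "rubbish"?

The pattern: shift every letter 1 place backward in the alphabet (wrapping around), then keep only the vowels.
Starting from "rubbish": after the first operation, "qtaahrg"; after the second, "aa".

aa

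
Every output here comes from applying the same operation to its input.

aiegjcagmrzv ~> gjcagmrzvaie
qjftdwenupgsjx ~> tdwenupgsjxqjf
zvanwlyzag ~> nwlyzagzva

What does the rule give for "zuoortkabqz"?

ortkabqzzuo

Looking at the pairs, the operation is to move the first 3 characters to the end (rotate left by 3).
So "zuoortkabqz" becomes "ortkabqzzuo".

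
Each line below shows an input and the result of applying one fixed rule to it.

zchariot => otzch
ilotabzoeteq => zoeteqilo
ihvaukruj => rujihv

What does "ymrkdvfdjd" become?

In each case the input is transformed by: move the first 3 characters to the end (rotate left by 3), then delete the first 3 characters.
"ymrkdvfdjd" → "kdvfdjdymr" → "fdjdymr".

fdjdymr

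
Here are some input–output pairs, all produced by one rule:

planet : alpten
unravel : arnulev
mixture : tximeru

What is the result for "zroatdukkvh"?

kudtaorzhvk

What's happening: reverse the string, then move the first 3 characters to the end (rotate left by 3).
For "zroatdukkvh", step one produces "hvkkudtaorz"; step two turns that into "kudtaorzhvk".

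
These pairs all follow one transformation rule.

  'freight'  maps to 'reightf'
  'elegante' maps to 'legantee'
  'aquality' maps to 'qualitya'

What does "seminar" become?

The transformation: move the first character to the end.
"seminar" → "eminars".

eminars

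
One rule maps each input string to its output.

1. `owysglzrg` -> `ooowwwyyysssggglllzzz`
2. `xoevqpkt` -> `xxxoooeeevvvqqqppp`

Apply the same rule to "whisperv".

wwwhhhiiissspppeee

What's happening: delete the last 2 characters, then repeat every character 3 times.
On "whisperv": the first step gives "whispe", and the second then gives "wwwhhhiiissspppeee".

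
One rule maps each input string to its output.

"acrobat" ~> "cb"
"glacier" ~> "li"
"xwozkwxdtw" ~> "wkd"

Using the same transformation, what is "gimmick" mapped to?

What's happening: keep one character in every 3, starting at position 2 (positions 2nd, 5th, 8th, ...).
For "gimmick" the result is "ii".

ii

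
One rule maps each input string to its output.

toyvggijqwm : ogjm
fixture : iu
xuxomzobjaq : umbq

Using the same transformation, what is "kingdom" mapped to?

id

The rule is to keep one character in every 3, starting at position 2 (positions 2nd, 5th, 8th, ...).
"kingdom" → "id".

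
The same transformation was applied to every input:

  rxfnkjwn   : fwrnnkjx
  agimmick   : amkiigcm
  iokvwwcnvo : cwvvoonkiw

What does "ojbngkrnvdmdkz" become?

In each case the input is transformed by: sort the characters into reverse alphabetical order, then swap the first and last characters.
So "ojbngkrnvdmdkz" becomes "bvronnmkkjgddz".

bvronnmkkjgddz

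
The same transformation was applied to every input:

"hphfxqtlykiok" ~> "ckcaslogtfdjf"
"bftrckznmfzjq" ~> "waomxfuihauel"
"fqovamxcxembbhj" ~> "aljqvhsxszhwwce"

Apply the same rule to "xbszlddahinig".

In each case the input is transformed by: shift every letter 5 places backward in the alphabet (wrapping around).
Doing the same to "xbszlddahinig": "swnugyyvcdidb".

swnugyyvcdidb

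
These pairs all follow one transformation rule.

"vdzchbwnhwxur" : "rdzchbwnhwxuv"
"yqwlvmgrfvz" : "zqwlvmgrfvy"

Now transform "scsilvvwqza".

The rule is to swap the first and last characters.
So "scsilvvwqza" becomes "acsilvvwqzs".

acsilvvwqzs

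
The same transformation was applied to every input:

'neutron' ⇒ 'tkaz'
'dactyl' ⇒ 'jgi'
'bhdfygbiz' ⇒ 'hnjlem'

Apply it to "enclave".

The pattern: shift every letter 6 places forward in the alphabet (wrapping around), then delete the last 3 characters.
For "enclave", step one produces "ktirgbk"; step two turns that into "ktir".

ktir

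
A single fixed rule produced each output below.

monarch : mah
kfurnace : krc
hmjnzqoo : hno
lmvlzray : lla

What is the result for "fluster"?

fsr

Rule — keep one character in every 3, starting at position 1 (positions 1st, 4th, 7th, ...).
For "fluster" the result is "fsr".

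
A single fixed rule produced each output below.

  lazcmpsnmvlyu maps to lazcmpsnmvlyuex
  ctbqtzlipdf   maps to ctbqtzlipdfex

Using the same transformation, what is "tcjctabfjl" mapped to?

tcjctabfjlex

Looking at the pairs, the operation is to append "ex".
For "tcjctabfjl" the result is "tcjctabfjlex".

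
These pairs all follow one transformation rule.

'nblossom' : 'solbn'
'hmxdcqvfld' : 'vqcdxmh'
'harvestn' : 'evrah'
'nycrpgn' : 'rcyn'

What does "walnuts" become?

Rule — reverse the string, then delete the first 3 characters.
"walnuts" → "stunlaw" → "nlaw".

nlaw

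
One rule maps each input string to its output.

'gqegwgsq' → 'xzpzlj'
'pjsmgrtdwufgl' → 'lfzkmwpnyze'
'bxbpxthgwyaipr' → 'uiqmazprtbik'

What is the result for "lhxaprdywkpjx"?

The transformation: shift every letter 7 places backward in the alphabet (wrapping around), then delete the first 2 characters.
Doing the same to "lhxaprdywkpjx": "qtikwrpdicq".

qtikwrpdicq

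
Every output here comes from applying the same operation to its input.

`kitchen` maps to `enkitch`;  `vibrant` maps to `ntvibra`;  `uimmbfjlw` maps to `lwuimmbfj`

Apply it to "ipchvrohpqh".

The rule is to move the last 2 characters to the front (rotate right by 2).
So "ipchvrohpqh" becomes "qhipchvrohp".

qhipchvrohp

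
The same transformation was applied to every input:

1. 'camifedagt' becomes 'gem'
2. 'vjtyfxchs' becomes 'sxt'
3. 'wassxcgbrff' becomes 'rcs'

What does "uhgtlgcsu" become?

The transformation: keep one character in every 3, starting at position 3 (positions 3rd, 6th, 9th, ...), then reverse the string.
Starting from "uhgtlgcsu": after the first operation, "ggu"; after the second, "ugg".

ugg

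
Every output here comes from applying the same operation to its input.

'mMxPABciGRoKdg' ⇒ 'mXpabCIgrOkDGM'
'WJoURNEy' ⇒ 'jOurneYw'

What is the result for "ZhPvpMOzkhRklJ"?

The transformation: move the first character to the end, then flip the case of every letter.
Working it through for "ZhPvpMOzkhRklJ": intermediate "hPvpMOzkhRklJZ", final "HpVPmoZKHrKLjz".
(Check on "WJoURNEy": → "JoURNEyW" → "jOurneYw" ✓)

HpVPmoZKHrKLjz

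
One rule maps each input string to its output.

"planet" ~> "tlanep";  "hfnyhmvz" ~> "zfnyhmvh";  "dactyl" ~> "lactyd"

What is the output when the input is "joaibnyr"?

Looking at the pairs, the operation is to swap the first and last characters.
"joaibnyr" → "roaibnyj".

roaibnyj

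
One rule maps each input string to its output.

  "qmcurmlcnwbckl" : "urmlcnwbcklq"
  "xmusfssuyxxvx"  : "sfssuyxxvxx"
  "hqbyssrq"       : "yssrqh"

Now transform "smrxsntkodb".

In each case the input is transformed by: move the first character to the end, then delete the first 2 characters.
Applying both steps to "smrxsntkodb": "mrxsntkodbs", then "xsntkodbs".

xsntkodbs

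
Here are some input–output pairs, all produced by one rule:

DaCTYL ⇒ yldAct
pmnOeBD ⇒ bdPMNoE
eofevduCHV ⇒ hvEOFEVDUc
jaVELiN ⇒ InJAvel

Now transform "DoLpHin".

The rule is to flip the case of every letter, then move the last 2 characters to the front (rotate right by 2).
Starting from "DoLpHin": after the first operation, "dOlPhIN"; after the second, "INdOlPh".

INdOlPh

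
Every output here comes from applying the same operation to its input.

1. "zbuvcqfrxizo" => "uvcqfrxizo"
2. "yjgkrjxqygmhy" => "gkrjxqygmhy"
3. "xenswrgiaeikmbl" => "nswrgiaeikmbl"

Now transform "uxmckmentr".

In each case the input is transformed by: delete the first 2 characters.
Doing the same to "uxmckmentr": "mckmentr".

mckmentr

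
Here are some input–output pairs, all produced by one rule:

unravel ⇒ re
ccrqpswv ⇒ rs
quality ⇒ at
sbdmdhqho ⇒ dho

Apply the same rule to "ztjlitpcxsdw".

jtxw

Each output is the input with this applied: keep one character in every 3, starting at position 3 (positions 3rd, 6th, 9th, ...).
Doing the same to "ztjlitpcxsdw": "jtxw".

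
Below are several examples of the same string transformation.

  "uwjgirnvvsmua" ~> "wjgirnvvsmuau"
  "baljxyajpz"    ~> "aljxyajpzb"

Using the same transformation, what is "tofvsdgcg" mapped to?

ofvsdgcgt

What's happening: move the first character to the end.
"tofvsdgcg" → "ofvsdgcgt".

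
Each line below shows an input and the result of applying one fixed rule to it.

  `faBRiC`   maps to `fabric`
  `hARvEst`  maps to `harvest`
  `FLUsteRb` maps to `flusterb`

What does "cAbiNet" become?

cabinet

Rule — convert every letter to lowercase.
Applying that to "cAbiNet" gives "cabinet".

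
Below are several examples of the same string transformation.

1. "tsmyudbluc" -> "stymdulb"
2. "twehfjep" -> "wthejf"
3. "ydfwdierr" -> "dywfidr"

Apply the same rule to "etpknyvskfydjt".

Rule — swap each adjacent pair of characters (1↔2, 3↔4, ...), then delete the last 2 characters.
On "etpknyvskfydjt": the first step gives "tekpynsvfkdytj", and the second then gives "tekpynsvfkdy".

tekpynsvfkdy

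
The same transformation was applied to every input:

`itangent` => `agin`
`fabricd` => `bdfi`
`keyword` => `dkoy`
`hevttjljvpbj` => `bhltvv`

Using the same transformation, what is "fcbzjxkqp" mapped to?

bfjkp

The pattern: keep every other character starting from the first (positions 1st, 3rd, 5th, ...), then sort the characters into alphabetical order.
Starting from "fcbzjxkqp": after the first operation, "fbjkp"; after the second, "bfjkp".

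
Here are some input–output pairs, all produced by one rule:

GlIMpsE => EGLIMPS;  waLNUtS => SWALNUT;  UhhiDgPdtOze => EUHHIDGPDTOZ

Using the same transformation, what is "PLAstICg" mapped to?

In each case the input is transformed by: move the last character to the front, then convert every letter to uppercase.
For "PLAstICg", step one produces "gPLAstIC"; step two turns that into "GPLASTIC".

GPLASTIC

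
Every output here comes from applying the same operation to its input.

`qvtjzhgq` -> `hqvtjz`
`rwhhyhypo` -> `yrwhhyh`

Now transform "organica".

iorgan

The transformation: delete the last 2 characters, then move the last character to the front.
Working it through for "organica": intermediate "organi", final "iorgan".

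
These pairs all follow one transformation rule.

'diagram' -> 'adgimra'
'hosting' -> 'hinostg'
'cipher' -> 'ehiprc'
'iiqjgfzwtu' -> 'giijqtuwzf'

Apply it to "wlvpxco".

What's happening: sort the characters into alphabetical order, then move the first character to the end.
Starting from "wlvpxco": after the first operation, "clopvwx"; after the second, "lopvwxc".

lopvwxc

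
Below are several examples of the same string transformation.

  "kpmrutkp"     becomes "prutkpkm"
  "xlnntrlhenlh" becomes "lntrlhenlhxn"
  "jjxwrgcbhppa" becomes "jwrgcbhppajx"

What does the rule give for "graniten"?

rnitenga

The pattern: move the first 2 characters to the end (rotate left by 2), then swap the first and last characters.
For "graniten", step one produces "anitengr"; step two turns that into "rnitenga".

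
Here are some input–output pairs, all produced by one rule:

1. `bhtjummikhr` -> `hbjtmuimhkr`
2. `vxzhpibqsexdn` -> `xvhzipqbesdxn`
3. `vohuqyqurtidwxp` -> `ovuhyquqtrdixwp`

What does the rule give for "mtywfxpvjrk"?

tmwyxfvprjk

The pattern: swap each adjacent pair of characters (1↔2, 3↔4, ...).
For "mtywfxpvjrk" the result is "tmwyxfvprjk".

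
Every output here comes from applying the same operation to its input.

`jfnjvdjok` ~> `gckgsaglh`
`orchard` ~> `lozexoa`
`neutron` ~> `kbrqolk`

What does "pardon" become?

The rule is to shift every letter 3 places backward in the alphabet (wrapping around).
"pardon" → "mxoalk".

mxoalk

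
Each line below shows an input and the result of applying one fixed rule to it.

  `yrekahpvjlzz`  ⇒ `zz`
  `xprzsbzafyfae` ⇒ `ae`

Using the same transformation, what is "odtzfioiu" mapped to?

In each case the input is transformed by: keep only the last 2 characters.
For "odtzfioiu" the result is "iu".

iu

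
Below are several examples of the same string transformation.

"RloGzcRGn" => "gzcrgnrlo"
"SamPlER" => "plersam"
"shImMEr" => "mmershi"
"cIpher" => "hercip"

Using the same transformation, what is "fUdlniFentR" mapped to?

Rule — move the first 3 characters to the end (rotate left by 3), then convert every letter to lowercase.
Applying both steps to "fUdlniFentR": "lniFentRfUd", then "lnifentrfud".

lnifentrfud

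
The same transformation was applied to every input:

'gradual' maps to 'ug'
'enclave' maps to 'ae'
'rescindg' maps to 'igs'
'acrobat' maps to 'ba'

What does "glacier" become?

What's happening: move the first 3 characters to the end (rotate left by 3), then keep one character in every 3, starting at position 2 (positions 2nd, 5th, 8th, ...).
Working it through for "glacier": intermediate "ciergla", final "ig".

ig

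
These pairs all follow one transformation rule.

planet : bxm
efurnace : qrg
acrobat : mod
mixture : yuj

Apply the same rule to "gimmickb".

suy

Rule — shift every letter 12 places forward in the alphabet (wrapping around), then keep only the first 3 characters.
For "gimmickb", step one produces "suyyuown"; step two turns that into "suy".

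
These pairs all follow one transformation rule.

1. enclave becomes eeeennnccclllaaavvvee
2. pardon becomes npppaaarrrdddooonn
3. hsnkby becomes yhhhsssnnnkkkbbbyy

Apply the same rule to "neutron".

In each case the input is transformed by: repeat every character 3 times, then move the last character to the front.
Applying both steps to "neutron": "nnneeeuuutttrrrooonnn", then "nnnneeeuuutttrrrooonn".

nnnneeeuuutttrrrooonn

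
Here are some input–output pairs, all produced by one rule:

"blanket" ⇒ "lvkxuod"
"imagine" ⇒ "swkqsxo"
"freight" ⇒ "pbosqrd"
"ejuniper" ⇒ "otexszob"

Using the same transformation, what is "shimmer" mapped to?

Looking at the pairs, the operation is to shift every letter 10 places forward in the alphabet (wrapping around).
For "shimmer" the result is "crswwob".

crswwob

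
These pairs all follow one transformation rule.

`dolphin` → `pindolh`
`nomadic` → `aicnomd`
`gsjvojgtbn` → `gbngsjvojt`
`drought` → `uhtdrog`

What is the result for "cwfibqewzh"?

Each output is the input with this applied: move the last 3 characters to the front (rotate right by 3), then swap the first and last characters.
"cwfibqewzh" → "wzhcwfibqe" → "ezhcwfibqw".

ezhcwfibqw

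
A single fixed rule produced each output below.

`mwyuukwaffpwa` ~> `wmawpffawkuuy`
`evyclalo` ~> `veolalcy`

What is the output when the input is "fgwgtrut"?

gfturtgw

Each output is the input with this applied: reverse the string, then move the last 2 characters to the front (rotate right by 2).
Doing the same to "fgwgtrut": "gfturtgw".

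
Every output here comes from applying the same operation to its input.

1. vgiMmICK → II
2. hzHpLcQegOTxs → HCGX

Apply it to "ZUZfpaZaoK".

The transformation: keep one character in every 3, starting at position 3 (positions 3rd, 6th, 9th, ...), then convert every letter to uppercase.
"ZUZfpaZaoK" → "Zao" → "ZAO".

ZAO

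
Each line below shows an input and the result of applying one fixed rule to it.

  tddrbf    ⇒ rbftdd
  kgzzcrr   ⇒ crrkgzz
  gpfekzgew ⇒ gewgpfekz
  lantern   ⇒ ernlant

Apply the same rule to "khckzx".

The pattern: move the last 3 characters to the front (rotate right by 3).
"khckzx" → "kzxkhc".

kzxkhc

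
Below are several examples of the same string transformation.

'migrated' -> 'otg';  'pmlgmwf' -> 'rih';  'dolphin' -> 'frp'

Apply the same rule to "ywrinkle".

What's happening: shift every letter 2 places forward in the alphabet (wrapping around), then keep one character in every 3, starting at position 1 (positions 1st, 4th, 7th, ...).
For "ywrinkle", step one produces "aytkpmng"; step two turns that into "akn".

akn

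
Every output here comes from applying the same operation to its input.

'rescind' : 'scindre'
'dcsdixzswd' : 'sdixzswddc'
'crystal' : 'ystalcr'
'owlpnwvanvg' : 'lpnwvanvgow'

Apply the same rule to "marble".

rblema

Each output is the input with this applied: move the first 2 characters to the end (rotate left by 2).
"marble" → "rblema".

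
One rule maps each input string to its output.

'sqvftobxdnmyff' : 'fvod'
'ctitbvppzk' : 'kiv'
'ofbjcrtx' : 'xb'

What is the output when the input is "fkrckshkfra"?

The transformation: move the last 3 characters to the front (rotate right by 3), then keep one character in every 3, starting at position 3 (positions 3rd, 6th, 9th, ...).
Applying both steps to "fkrckshkfra": "frafkrckshk", then "ars".

ars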